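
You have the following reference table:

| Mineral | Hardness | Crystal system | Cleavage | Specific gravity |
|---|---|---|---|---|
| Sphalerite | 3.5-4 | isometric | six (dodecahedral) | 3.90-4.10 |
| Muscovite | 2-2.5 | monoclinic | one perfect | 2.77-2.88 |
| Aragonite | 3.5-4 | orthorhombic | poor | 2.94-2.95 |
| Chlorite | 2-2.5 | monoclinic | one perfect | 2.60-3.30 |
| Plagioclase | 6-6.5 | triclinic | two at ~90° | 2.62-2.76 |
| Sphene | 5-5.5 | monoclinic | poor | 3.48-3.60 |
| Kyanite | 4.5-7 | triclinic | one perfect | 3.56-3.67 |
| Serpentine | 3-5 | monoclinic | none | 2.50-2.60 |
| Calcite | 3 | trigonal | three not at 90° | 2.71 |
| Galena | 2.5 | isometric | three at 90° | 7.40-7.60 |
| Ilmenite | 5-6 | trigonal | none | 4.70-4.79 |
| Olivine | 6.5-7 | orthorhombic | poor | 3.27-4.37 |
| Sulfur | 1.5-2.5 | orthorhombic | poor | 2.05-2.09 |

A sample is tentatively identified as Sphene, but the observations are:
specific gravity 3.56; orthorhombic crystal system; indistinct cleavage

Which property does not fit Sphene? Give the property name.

Specific gravity 3.56: Sphene has SG 3.48-3.60 — matches.
Orthorhombic crystal system: Sphene has monoclinic system — inconsistent.
Indistinct cleavage: Sphene has cleavage poor — matches.
The crystal system is the one property that does not fit.

crystal system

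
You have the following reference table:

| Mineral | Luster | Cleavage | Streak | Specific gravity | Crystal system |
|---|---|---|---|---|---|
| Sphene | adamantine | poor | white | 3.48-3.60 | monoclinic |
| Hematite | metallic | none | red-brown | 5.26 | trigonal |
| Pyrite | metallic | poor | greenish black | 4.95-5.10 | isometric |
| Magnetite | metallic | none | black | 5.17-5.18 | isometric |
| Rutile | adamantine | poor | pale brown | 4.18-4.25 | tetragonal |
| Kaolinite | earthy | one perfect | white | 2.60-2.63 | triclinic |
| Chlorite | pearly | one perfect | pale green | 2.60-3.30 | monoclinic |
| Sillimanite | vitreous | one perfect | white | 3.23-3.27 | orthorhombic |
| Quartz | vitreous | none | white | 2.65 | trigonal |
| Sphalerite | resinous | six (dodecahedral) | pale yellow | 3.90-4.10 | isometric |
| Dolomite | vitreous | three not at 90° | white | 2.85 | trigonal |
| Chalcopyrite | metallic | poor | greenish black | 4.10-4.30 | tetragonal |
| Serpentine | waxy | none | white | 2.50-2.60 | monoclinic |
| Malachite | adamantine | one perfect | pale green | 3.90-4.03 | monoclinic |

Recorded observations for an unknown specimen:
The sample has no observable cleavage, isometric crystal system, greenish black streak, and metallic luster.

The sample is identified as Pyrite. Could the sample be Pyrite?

No

No observable cleavage — Pyrite has cleavage poor; inconsistent.
Isometric crystal system — consistent with Pyrite (isometric system).
Greenish black streak — consistent with Pyrite (greenish black streak).
Metallic luster — consistent with Pyrite (metallic luster).
Pyrite is excluded by the cleavage.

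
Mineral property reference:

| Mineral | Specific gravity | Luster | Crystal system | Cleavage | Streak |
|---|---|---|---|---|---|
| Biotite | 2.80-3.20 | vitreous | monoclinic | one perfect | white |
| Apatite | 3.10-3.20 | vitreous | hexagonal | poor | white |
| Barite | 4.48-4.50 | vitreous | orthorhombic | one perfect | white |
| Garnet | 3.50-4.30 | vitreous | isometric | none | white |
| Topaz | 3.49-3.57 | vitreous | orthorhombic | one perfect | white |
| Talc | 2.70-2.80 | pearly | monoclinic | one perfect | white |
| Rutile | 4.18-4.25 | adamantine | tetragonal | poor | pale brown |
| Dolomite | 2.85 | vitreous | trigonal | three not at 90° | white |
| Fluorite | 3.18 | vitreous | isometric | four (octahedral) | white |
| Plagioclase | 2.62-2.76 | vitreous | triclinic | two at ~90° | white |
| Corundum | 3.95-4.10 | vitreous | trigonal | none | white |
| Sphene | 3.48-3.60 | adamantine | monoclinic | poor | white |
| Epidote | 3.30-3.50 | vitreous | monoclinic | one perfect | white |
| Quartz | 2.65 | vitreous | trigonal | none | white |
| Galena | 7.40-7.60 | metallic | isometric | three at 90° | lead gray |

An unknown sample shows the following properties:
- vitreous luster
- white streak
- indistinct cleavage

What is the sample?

Apatite

Vitreous luster excludes Talc, Rutile, Sphene, Galena.
White streak: consistent with all remaining minerals.
Indistinct cleavage: narrows the field to Apatite.
Apatite is the sole remaining match.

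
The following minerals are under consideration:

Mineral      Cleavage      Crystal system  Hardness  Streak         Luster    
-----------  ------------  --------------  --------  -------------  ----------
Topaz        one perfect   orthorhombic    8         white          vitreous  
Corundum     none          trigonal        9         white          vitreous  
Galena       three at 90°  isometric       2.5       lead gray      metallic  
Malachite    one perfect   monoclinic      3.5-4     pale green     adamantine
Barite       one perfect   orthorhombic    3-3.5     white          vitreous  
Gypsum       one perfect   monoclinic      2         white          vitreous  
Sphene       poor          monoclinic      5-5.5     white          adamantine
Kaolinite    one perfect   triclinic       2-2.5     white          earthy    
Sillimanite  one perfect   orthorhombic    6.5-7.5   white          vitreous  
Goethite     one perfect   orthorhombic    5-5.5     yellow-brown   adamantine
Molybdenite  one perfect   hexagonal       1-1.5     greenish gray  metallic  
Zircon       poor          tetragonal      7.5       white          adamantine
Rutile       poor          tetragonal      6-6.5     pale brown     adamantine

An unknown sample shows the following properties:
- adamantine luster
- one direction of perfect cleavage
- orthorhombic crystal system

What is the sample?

Goethite

Adamantine luster: Malachite, Sphene, Goethite, Zircon, Rutile remain.
One direction of perfect cleavage: narrows the field to Malachite, Goethite.
Orthorhombic crystal system is inconsistent with Malachite.
Only Goethite satisfies all observations.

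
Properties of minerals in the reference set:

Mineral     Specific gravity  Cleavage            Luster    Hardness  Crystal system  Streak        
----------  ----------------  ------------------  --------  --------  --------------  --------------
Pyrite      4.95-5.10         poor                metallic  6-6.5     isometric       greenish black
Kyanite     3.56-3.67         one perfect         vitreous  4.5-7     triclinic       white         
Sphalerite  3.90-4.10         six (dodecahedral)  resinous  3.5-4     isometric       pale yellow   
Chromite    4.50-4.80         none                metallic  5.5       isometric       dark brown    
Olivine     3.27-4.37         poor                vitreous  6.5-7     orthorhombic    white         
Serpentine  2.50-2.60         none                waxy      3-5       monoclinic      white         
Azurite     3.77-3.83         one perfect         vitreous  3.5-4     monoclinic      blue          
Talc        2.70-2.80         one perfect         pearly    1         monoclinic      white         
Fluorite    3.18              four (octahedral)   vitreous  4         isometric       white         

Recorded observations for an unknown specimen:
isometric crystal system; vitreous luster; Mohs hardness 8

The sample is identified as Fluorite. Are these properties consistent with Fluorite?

Isometric crystal system — fits Fluorite (isometric system).
Vitreous luster — fits Fluorite (vitreous luster).
Mohs hardness 8 — Fluorite has hardness 4; a mismatch.
Hardness alone is enough to reject Fluorite.

Inconsistent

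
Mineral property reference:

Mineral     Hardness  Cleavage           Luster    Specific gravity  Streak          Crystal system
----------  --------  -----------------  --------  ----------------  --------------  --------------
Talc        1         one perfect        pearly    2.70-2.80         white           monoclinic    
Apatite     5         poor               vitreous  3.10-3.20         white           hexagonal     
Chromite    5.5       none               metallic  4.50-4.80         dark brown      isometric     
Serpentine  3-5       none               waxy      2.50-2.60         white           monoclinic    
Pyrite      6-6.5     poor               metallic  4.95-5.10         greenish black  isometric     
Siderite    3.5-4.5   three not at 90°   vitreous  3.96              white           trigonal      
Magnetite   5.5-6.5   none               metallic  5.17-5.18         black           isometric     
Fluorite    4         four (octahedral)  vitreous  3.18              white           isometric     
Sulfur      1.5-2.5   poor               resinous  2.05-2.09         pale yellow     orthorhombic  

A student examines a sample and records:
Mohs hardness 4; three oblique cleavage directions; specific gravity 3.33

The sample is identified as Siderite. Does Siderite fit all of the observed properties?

Inconsistent

Mohs hardness 4 — consistent with Siderite (hardness 3.5-4.5).
Three oblique cleavage directions — consistent with Siderite (cleavage three not at 90°).
Specific gravity 3.33 — Siderite has SG 3.96; a mismatch.
Specific gravity alone is enough to reject Siderite.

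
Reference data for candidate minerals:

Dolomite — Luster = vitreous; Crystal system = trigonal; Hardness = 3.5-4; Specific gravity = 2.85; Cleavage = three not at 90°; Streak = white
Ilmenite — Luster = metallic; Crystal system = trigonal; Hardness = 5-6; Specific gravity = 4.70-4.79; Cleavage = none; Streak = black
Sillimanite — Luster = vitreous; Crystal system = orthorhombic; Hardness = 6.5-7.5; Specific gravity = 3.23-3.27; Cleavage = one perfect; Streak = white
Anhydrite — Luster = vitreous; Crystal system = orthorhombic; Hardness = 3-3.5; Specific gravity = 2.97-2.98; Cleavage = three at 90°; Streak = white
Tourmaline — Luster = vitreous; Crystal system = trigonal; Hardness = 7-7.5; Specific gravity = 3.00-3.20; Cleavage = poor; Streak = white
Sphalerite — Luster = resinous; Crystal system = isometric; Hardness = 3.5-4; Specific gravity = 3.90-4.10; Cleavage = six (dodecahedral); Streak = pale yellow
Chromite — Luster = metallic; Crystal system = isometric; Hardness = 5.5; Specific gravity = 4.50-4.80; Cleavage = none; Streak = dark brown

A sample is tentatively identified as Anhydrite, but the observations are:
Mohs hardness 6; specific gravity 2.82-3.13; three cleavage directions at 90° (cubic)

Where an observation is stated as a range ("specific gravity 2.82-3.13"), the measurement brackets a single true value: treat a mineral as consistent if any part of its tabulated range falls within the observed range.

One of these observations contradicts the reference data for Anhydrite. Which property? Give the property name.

Mohs hardness 6: Anhydrite has hardness 3-3.5 — outside the reference range.
Specific gravity 2.82-3.13: Anhydrite has SG 2.97-2.98 — within range.
Three cleavage directions at 90° (cubic): Anhydrite has cleavage three at 90° — within range.
The hardness is the one property that does not fit.

hardness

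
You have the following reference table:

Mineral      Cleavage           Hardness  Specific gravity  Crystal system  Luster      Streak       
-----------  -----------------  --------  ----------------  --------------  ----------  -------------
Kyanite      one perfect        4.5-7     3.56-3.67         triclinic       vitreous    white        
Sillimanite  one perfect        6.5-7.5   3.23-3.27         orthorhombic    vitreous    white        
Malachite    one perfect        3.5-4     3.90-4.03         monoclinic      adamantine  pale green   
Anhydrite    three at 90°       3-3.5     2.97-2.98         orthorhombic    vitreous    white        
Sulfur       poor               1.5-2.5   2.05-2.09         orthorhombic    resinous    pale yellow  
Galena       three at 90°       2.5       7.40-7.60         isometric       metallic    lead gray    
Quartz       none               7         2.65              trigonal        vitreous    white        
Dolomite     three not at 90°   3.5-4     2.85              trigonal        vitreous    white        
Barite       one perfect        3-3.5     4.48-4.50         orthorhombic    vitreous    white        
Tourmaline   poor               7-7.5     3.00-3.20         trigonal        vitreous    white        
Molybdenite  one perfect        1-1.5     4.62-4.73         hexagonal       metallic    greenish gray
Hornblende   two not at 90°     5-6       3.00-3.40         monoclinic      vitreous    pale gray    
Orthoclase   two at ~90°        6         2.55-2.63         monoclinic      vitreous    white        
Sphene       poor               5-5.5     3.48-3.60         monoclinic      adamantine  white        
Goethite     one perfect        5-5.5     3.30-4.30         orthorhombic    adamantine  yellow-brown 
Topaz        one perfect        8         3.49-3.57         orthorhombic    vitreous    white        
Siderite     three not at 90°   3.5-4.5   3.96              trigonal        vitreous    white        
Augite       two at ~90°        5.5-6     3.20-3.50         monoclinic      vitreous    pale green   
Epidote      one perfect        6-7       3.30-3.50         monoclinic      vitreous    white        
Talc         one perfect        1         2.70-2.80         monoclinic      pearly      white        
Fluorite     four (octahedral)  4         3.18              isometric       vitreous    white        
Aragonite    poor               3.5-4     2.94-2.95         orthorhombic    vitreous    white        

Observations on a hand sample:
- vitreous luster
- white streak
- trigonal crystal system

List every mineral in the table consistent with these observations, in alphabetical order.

Dolomite, Quartz, Siderite, Tourmaline

Vitreous luster — narrows the field to Kyanite, Sillimanite, Anhydrite, Quartz, Dolomite, Barite, Tourmaline, Hornblende, Orthoclase, Topaz, Siderite, Augite, Epidote, Fluorite, Aragonite.
White streak is inconsistent with Hornblende, Augite.
Trigonal crystal system — leaves Quartz, Dolomite, Tourmaline, Siderite.
Remaining candidates: Dolomite, Quartz, Siderite, Tourmaline.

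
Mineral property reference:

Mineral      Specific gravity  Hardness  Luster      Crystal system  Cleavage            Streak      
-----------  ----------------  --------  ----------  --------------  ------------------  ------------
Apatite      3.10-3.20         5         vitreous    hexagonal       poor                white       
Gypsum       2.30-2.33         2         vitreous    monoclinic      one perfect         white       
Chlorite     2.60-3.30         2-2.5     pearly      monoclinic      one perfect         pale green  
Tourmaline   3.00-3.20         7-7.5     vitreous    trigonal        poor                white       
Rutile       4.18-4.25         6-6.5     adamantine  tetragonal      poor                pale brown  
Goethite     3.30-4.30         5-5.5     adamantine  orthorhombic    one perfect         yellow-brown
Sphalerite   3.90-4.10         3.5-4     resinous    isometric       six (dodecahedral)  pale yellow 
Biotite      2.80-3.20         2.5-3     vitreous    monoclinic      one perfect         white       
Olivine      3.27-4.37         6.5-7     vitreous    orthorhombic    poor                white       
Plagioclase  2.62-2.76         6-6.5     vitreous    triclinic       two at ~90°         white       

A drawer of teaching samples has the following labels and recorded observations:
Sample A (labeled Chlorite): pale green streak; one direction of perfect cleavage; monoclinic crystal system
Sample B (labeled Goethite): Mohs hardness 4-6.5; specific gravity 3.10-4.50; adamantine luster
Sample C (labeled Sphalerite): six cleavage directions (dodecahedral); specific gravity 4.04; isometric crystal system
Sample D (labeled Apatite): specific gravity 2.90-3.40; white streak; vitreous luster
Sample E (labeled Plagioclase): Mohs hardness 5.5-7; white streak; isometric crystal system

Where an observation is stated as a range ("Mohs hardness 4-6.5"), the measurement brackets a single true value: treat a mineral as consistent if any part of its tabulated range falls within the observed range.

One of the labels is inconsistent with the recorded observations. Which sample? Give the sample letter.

Sample A: every observation is compatible with the reference values for Chlorite.
Sample B: every observation is compatible with the reference values for Goethite.
Sample C: every observation is compatible with the reference values for Sphalerite.
Sample D: every observation is compatible with the reference values for Apatite.
Sample E: Plagioclase has triclinic system, but the record shows isometric crystal system — this label is wrong.
Sample E is the mislabeled one.

E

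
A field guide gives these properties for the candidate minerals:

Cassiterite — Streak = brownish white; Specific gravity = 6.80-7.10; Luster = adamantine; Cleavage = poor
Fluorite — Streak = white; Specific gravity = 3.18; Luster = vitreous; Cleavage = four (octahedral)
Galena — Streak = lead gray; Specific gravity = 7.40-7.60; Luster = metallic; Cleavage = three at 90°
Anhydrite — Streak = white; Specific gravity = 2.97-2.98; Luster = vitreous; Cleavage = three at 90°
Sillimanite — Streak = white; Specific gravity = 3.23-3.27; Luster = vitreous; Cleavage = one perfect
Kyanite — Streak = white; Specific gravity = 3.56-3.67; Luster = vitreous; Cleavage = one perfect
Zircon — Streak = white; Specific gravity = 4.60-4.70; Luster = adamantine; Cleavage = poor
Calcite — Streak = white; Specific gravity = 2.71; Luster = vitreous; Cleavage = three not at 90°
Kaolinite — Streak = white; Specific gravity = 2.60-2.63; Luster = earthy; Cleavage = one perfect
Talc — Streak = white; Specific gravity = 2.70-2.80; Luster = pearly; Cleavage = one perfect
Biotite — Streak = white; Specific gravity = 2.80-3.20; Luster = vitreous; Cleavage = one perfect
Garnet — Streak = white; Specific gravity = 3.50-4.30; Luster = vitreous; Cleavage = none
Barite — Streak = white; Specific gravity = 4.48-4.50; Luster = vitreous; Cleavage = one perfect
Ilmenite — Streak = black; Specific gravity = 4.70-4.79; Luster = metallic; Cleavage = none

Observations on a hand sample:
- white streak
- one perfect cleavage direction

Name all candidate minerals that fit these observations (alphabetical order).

White streak rules out Cassiterite, Galena, Ilmenite.
One perfect cleavage direction excludes Fluorite, Anhydrite, Zircon, Calcite, Garnet.
The minerals that satisfy all observations are Barite, Biotite, Kaolinite, Kyanite, Sillimanite, Talc.

Barite, Biotite, Kaolinite, Kyanite, Sillimanite, Talc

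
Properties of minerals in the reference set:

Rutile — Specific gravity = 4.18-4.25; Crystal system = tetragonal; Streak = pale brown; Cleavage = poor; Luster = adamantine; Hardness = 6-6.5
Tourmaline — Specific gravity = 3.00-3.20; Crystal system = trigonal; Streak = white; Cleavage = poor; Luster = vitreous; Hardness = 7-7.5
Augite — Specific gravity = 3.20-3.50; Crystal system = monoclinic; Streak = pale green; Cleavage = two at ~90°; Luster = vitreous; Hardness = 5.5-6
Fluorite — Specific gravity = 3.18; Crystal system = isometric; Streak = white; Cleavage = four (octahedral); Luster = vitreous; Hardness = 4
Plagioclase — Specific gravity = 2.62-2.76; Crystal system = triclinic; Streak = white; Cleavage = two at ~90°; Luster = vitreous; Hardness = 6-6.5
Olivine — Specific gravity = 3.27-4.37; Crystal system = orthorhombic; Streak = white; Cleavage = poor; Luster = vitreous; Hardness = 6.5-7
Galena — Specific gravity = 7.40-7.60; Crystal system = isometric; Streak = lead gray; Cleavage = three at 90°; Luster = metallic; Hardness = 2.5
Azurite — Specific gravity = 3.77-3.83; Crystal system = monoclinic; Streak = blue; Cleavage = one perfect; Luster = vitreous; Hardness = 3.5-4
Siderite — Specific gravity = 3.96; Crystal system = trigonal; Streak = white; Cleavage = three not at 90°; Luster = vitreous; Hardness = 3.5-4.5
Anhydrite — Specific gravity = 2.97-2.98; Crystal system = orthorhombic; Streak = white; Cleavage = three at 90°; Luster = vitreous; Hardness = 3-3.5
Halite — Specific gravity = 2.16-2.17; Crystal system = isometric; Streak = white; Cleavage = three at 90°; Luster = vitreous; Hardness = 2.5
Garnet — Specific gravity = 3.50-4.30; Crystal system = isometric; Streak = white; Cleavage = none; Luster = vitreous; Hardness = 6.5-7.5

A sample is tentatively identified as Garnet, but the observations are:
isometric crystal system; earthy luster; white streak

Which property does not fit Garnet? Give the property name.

luster

Isometric crystal system: Garnet has isometric system — matches.
Earthy luster: Garnet has vitreous luster — outside the reference range.
White streak: Garnet has white streak — matches.
Everything matches except the luster.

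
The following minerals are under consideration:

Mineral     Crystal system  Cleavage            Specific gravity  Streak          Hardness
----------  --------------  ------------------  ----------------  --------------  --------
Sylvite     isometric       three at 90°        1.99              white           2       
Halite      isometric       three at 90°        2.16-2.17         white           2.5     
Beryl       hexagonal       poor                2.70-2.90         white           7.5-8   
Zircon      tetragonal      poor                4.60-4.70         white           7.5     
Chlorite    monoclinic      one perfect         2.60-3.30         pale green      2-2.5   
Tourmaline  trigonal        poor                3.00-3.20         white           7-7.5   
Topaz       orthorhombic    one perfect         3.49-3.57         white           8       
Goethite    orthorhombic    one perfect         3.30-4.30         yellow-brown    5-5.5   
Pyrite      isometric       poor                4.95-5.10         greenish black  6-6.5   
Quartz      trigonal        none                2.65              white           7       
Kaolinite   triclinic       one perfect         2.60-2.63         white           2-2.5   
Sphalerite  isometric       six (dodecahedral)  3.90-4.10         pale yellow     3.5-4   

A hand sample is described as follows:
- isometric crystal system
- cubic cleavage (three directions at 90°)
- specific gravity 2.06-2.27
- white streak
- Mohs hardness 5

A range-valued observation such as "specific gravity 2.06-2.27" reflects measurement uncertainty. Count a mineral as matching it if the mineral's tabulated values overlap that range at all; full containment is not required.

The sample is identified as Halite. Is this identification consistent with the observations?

Isometric crystal system — fits Halite (isometric system).
Cubic cleavage (three directions at 90°) — fits Halite (cleavage three at 90°).
Specific gravity 2.06-2.27 — fits Halite (SG 2.16-2.17).
White streak — fits Halite (white streak).
Mohs hardness 5 — Halite has hardness 2.5; inconsistent.
Hardness alone is enough to reject Halite.

Inconsistent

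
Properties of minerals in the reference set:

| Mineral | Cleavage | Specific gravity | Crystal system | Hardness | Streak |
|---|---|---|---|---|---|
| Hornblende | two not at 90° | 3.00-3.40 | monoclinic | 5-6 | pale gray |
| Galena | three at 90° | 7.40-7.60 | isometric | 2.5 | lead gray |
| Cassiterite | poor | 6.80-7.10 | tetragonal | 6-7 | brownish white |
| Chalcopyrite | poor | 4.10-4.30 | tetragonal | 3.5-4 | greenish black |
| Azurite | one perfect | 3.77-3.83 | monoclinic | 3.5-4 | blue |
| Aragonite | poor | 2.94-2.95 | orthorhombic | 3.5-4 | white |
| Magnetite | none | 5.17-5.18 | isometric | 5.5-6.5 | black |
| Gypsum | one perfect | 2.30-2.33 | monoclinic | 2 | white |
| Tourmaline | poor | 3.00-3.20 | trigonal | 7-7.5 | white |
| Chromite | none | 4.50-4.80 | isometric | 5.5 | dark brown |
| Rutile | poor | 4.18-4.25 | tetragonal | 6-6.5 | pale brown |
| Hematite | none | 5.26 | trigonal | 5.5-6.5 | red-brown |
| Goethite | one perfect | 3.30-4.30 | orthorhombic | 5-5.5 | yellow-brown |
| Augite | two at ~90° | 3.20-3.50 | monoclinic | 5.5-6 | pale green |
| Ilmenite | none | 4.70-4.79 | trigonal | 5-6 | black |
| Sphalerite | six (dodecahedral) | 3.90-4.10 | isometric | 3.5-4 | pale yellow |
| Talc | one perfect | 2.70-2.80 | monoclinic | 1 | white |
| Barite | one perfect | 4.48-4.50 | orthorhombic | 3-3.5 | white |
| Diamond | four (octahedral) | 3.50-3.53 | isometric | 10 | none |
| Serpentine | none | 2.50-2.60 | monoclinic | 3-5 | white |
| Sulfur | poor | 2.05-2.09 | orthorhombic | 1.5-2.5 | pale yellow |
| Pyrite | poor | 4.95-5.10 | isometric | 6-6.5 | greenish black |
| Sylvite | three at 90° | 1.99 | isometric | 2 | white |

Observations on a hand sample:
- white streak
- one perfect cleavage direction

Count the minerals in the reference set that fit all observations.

White streak: narrows the field to Aragonite, Gypsum, Tourmaline, Talc, Barite, Serpentine, Sylvite.
One perfect cleavage direction: only Gypsum, Talc, Barite remain.
Consistent with every observation: Barite, Gypsum, Talc.
That is 3 minerals.

3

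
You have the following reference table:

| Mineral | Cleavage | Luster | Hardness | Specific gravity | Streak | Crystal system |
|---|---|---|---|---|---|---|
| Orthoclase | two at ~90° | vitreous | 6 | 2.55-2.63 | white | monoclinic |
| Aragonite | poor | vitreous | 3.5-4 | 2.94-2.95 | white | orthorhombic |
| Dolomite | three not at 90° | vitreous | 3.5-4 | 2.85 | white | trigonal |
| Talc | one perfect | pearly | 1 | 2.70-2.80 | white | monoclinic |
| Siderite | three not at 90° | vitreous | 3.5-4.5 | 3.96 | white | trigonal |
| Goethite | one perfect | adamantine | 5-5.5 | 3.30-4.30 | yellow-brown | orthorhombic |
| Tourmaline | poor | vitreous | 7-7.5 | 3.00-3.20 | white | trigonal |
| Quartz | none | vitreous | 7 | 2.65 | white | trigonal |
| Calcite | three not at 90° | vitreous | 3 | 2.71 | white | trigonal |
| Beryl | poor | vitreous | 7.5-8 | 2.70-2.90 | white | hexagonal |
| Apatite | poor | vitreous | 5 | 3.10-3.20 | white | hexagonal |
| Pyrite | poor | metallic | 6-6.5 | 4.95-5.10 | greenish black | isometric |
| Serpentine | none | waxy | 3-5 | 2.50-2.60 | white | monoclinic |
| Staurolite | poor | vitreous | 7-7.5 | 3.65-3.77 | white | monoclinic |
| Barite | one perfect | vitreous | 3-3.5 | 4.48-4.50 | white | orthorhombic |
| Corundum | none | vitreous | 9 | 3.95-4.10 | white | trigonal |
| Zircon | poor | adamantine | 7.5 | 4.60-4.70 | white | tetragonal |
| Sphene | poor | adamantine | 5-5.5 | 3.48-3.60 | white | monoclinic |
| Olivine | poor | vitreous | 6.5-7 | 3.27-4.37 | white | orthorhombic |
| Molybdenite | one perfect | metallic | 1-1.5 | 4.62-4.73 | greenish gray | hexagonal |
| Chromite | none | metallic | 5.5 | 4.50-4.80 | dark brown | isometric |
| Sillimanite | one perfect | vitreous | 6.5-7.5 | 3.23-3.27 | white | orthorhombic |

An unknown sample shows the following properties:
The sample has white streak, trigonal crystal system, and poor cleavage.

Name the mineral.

White streak rules out Goethite, Pyrite, Molybdenite, Chromite.
Trigonal crystal system: only Dolomite, Siderite, Tourmaline, Quartz, Calcite, Corundum remain.
Poor cleavage: leaves Tourmaline.
Only Tourmaline satisfies all observations.

Tourmaline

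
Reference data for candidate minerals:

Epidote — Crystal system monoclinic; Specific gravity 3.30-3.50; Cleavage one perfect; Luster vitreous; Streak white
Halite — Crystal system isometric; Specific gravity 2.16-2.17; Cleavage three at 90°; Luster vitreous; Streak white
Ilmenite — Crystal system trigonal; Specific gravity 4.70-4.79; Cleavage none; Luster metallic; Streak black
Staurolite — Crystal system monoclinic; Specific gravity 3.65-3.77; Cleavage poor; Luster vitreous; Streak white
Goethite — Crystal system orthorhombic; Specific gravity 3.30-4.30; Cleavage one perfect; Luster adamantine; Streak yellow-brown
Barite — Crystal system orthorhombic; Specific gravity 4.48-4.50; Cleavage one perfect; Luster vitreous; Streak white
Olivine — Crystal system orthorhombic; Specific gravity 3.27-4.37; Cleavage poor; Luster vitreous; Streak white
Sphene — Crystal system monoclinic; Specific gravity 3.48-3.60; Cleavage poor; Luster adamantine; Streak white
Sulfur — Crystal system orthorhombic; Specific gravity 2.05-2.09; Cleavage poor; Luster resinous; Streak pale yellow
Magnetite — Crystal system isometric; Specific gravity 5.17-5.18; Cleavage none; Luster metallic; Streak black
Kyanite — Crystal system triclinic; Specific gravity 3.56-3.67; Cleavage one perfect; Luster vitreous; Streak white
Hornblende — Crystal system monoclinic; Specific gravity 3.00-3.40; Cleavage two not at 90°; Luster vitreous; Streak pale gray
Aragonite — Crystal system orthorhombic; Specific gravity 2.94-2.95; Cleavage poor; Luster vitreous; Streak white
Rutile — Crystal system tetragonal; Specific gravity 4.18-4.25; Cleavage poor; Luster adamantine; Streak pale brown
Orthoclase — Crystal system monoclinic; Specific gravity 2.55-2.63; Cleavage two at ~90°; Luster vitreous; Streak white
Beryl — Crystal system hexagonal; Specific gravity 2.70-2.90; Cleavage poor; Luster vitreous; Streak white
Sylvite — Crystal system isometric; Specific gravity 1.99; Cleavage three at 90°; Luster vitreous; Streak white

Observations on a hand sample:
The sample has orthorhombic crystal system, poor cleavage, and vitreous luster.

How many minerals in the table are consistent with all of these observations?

2

Orthorhombic crystal system — only Goethite, Barite, Olivine, Sulfur, Aragonite remain.
Poor cleavage rules out Goethite, Barite.
Vitreous luster rules out Sulfur.
The minerals that satisfy all observations are Aragonite, Olivine.
That is 2 minerals.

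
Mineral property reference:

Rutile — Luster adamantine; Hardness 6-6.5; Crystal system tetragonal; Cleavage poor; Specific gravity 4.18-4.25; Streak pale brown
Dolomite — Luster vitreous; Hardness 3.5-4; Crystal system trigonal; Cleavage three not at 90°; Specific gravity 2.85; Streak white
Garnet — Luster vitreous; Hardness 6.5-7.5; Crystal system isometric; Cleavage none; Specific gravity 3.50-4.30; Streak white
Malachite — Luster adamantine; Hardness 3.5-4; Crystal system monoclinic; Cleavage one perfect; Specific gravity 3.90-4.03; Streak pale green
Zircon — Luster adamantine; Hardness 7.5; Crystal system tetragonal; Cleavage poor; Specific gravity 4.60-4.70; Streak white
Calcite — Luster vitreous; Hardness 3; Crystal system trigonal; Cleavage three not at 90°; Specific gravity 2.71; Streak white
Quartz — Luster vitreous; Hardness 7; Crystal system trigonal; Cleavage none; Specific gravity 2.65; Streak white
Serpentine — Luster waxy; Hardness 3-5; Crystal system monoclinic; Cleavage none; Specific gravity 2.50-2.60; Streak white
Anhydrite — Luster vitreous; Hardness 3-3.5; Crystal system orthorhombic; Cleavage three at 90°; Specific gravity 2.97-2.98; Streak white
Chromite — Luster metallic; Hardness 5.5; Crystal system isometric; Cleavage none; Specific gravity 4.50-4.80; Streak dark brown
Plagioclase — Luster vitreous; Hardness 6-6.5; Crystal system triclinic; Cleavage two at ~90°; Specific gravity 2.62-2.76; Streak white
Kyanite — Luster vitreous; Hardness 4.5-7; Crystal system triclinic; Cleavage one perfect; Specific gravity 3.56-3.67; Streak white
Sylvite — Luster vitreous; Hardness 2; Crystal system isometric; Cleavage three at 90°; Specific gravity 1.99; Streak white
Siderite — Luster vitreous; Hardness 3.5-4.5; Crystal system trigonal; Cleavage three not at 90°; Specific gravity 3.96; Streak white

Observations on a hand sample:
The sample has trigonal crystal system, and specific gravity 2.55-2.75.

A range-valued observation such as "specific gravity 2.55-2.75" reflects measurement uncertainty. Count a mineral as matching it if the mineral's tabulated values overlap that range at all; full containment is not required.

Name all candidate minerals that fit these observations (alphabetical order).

Trigonal crystal system: Dolomite, Calcite, Quartz, Siderite remain.
Specific gravity 2.55-2.75 excludes Dolomite, Siderite.
Remaining candidates: Calcite, Quartz.

Calcite, Quartz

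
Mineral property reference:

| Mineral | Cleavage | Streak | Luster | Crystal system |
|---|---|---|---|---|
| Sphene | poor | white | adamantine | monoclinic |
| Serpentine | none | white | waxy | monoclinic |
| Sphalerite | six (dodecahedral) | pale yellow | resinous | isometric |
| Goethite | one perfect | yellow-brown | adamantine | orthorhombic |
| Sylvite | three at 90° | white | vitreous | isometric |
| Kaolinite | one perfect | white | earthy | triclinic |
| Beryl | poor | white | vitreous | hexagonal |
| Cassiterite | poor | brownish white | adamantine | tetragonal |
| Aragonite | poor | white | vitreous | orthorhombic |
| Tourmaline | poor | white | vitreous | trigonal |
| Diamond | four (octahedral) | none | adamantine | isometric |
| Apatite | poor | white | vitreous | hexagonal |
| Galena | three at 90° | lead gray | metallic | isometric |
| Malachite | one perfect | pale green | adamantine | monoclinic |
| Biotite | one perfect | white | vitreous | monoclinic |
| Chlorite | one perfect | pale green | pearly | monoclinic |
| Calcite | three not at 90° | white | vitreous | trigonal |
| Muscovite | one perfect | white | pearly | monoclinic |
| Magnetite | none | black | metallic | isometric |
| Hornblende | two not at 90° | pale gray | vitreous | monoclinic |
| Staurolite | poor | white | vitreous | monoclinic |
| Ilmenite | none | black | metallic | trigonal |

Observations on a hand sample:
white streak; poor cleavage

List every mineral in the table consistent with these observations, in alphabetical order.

Apatite, Aragonite, Beryl, Sphene, Staurolite, Tourmaline

White streak — Sphene, Serpentine, Sylvite, Kaolinite, Beryl, Aragonite, Tourmaline, Apatite, Biotite, Calcite, Muscovite, Staurolite remain.
Poor cleavage rules out Serpentine, Sylvite, Kaolinite, Biotite, Calcite, Muscovite.
Consistent with every observation: Apatite, Aragonite, Beryl, Sphene, Staurolite, Tourmaline.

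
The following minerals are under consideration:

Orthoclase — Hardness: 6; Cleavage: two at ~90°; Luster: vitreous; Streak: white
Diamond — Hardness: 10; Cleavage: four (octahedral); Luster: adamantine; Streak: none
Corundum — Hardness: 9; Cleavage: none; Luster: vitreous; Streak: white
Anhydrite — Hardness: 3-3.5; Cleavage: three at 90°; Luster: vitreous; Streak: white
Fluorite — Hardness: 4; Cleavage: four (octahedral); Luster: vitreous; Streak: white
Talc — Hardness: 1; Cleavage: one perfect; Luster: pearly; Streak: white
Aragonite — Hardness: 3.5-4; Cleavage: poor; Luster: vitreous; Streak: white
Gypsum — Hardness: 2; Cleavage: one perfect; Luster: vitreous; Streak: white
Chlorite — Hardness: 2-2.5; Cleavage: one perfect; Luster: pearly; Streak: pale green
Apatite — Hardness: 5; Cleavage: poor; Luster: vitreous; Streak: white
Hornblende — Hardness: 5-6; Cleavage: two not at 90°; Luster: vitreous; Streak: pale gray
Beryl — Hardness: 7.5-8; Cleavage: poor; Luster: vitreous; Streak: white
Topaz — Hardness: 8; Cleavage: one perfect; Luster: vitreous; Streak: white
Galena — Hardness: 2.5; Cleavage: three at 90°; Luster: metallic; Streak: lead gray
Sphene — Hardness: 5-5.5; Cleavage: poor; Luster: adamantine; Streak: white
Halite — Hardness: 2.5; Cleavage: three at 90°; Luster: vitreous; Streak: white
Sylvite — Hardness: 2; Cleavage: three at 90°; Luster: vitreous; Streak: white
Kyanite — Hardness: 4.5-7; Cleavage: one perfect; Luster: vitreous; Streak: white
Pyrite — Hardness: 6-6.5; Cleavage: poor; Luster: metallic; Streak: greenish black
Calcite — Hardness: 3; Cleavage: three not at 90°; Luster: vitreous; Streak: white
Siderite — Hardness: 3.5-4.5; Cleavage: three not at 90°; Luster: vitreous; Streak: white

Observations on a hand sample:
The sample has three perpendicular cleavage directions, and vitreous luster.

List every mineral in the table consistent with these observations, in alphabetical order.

Three perpendicular cleavage directions: narrows the field to Anhydrite, Galena, Halite, Sylvite.
Vitreous luster excludes Galena.
Remaining candidates: Anhydrite, Halite, Sylvite.

Anhydrite, Halite, Sylvite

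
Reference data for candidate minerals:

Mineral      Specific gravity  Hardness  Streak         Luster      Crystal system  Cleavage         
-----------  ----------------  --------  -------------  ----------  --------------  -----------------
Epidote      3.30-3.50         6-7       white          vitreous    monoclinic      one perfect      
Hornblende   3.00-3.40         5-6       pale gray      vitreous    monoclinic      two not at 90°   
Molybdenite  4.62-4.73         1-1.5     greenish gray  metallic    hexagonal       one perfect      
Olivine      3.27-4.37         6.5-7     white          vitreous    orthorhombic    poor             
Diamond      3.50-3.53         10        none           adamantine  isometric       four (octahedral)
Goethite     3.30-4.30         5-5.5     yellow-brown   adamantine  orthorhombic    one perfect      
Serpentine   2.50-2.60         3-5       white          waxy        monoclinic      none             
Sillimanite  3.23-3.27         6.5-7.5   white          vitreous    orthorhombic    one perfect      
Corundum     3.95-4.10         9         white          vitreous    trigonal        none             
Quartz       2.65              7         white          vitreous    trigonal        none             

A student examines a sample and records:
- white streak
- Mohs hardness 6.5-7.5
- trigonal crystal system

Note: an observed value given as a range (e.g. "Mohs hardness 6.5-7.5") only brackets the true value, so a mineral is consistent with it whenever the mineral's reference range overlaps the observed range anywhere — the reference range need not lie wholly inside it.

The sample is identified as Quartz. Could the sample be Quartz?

Consistent

White streak — is consistent with Quartz (white streak).
Mohs hardness 6.5-7.5 — is consistent with Quartz (hardness 7).
Trigonal crystal system — is consistent with Quartz (trigonal system).
All observations are consistent with the tabulated values for Quartz.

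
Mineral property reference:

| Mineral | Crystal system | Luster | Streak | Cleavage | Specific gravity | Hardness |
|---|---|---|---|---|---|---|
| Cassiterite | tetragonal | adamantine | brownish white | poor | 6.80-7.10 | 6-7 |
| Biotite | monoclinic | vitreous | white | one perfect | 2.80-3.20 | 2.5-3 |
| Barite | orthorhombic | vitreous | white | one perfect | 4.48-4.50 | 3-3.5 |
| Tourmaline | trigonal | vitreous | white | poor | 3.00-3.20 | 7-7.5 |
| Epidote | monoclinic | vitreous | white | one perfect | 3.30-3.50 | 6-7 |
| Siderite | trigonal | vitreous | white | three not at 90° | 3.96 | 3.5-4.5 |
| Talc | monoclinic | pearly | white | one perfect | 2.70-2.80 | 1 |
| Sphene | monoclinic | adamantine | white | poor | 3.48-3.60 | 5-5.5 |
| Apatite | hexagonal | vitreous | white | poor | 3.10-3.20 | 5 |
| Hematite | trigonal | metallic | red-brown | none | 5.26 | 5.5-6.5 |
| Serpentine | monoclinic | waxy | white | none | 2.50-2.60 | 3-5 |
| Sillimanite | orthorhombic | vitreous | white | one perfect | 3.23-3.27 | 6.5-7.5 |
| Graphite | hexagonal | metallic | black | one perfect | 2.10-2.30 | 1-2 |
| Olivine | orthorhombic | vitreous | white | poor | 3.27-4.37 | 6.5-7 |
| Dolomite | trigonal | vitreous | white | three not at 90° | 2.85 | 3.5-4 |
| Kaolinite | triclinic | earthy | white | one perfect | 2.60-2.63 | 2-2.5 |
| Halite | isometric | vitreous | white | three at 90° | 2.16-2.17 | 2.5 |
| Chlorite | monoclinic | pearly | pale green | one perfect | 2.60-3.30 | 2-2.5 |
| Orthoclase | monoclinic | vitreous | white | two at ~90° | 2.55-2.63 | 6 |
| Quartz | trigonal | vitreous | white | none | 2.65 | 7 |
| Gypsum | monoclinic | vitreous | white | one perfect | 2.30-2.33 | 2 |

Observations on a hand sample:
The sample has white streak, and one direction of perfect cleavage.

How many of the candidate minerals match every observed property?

7

White streak rules out Cassiterite, Hematite, Graphite, Chlorite.
One direction of perfect cleavage: only Biotite, Barite, Epidote, Talc, Sillimanite, Kaolinite, Gypsum remain.
Consistent with every observation: Barite, Biotite, Epidote, Gypsum, Kaolinite, Sillimanite, Talc.
That is 7 minerals.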